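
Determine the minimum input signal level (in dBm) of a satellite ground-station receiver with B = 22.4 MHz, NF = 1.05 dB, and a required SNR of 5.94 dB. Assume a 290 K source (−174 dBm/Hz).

−93.5 dBm

Sensitivity = −174 + 10 log₁₀(B) + NF + SNR_min
= −174 + 73.5 + 1.05 + 5.94
= −93.51 dBm → −93.5 dBm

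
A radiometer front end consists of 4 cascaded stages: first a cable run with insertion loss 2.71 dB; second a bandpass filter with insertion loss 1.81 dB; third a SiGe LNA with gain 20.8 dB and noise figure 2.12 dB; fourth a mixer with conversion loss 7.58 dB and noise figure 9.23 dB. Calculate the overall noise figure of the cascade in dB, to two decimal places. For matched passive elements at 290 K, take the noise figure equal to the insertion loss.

6.80 dB

Convert to linear (a loss of L dB is a gain of −L dB): F_i = 10^(NF_i/10), G_i = 10^(G_i,dB/10)
  Stage 1: F_1 = 10^(2.71/10) = 1.866, G_1 = 10^(−2.71/10) = 0.5358
  Stage 2: F_2 = 10^(1.81/10) = 1.517, G_2 = 10^(−1.81/10) = 0.6592
  Stage 3: F_3 = 10^(2.12/10) = 1.629, G_3 = 10^(20.8/10) = 120.2
  Stage 4: F_4 = 10^(9.23/10) = 8.375, G_4 = 10^(−7.58/10) = 0.1746
Friis cascade:
  F = 1.866 + (1.517 − 1)/0.5358 + (1.629 − 1)/0.3532 + (8.375 − 1)/42.46 = 4.787
NF = 10 log₁₀(4.787) = 6.80 dB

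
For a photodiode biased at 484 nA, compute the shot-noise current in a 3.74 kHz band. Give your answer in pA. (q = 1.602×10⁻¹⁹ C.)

I_n = √(2qI·B)
2qI·B = 2 × 1.602×10⁻¹⁹ × 4.84×10⁻⁷ × 3.74×10³ = 5.80×10⁻²² A²
I_n = √(5.80×10⁻²²) = 2.41×10⁻¹¹ A = 24.1 pA

24.1 pA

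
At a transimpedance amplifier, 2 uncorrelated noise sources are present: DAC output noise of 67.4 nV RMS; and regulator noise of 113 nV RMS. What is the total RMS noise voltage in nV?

Uncorrelated sources add in power (mean-square): V_tot = √(ΣV_i²)
V_tot = √[(6.74×10⁻⁸)² + (1.13×10⁻⁷)²] = 1.32×10⁻⁷ V = 132 nV

132 nV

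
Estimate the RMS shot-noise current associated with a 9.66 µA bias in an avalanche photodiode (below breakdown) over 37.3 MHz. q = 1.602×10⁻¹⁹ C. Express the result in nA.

I_n = √(2qI·B)
2qI·B = 2 × 1.602×10⁻¹⁹ × 9.66×10⁻⁶ × 3.73×10⁷ = 1.15×10⁻¹⁶ A²
I_n = √(1.15×10⁻¹⁶) = 1.07×10⁻⁸ A = 10.7 nA

10.7 nA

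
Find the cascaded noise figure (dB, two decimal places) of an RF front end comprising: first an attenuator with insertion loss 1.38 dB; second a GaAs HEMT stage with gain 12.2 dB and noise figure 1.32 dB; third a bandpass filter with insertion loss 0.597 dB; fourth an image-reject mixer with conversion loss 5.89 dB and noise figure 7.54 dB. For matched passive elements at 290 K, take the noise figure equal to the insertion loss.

Convert to linear (a loss of L dB is a gain of −L dB): F_i = 10^(NF_i/10), G_i = 10^(G_i,dB/10)
  Stage 1: F_1 = 10^(1.38/10) = 1.374, G_1 = 10^(−1.38/10) = 0.7278
  Stage 2: F_2 = 10^(1.32/10) = 1.355, G_2 = 10^(12.2/10) = 16.60
  Stage 3: F_3 = 10^(0.597/10) = 1.147, G_3 = 10^(−0.597/10) = 0.8716
  Stage 4: F_4 = 10^(7.54/10) = 5.675, G_4 = 10^(−5.89/10) = 0.2576
Friis cascade:
  F = 1.374 + (1.355 − 1)/0.7278 + (1.147 − 1)/12.08 + (5.675 − 1)/10.53 = 2.318
NF = 10 log₁₀(2.318) = 3.65 dB

3.65 dB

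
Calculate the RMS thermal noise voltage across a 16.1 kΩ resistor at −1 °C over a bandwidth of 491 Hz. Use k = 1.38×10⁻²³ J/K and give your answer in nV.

345 nV

T = −1 °C + 273.15 = 272.15 K
V_n = √(4kTRB)
4kTRB = 4 × 1.38×10⁻²³ × 272.15 × 1.61×10⁴ × 4.91×10² = 1.19×10⁻¹³ V²
V_n = √(1.19×10⁻¹³) = 3.45×10⁻⁷ V = 345 nV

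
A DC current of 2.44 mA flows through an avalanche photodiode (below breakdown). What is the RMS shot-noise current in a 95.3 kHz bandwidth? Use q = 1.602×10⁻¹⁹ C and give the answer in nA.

I_n = √(2qI·B)
2qI·B = 2 × 1.602×10⁻¹⁹ × 2.44×10⁻³ × 9.53×10⁴ = 7.45×10⁻¹⁷ A²
I_n = √(7.45×10⁻¹⁷) = 8.63×10⁻⁹ A = 8.63 nA

8.63 nA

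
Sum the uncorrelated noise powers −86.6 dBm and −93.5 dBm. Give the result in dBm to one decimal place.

−85.8 dBm

Convert to linear, add, convert back:
P₁ = 2.19×10⁻¹² W, P₂ = 4.47×10⁻¹³ W
P_tot = 2.63×10⁻¹² W → 10 log₁₀(P_tot / 10⁻³) = −85.8 dBm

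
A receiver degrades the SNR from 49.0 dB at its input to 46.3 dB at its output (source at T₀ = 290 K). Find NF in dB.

2.7 dB

NF (dB) = SNR_in(dB) − SNR_out(dB) when the source is at T₀
NF = 49.0 − 46.3 = 2.7 dB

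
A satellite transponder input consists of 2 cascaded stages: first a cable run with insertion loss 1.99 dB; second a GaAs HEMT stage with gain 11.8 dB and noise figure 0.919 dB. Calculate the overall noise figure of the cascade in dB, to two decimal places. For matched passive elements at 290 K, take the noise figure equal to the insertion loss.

Convert to linear (a loss of L dB is a gain of −L dB): F_i = 10^(NF_i/10), G_i = 10^(G_i,dB/10)
  Stage 1: F_1 = 10^(1.99/10) = 1.581, G_1 = 10^(−1.99/10) = 0.6324
  Stage 2: F_2 = 10^(0.919/10) = 1.236, G_2 = 10^(11.8/10) = 15.14
Friis cascade:
  F = 1.581 + (1.236 − 1)/0.6324 = 1.954
NF = 10 log₁₀(1.954) = 2.91 dB

2.91 dB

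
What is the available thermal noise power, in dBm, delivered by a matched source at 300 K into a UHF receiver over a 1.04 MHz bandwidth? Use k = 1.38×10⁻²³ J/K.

−113.7 dBm

P_n = kTB = 1.38×10⁻²³ × 300 × 1.04×10⁶ = 4.31×10⁻¹⁵ W
In dBm: 10 log₁₀(4.31×10⁻¹⁵ / 10⁻³) = −113.7 dBm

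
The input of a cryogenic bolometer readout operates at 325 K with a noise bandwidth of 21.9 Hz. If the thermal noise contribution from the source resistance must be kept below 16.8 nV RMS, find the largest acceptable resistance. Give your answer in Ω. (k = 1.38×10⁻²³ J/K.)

718 Ω

Johnson–Nyquist: V_n = √(4kTRB) ⇒ R = V_n² / (4kTB)
4kTB = 4 × 1.38×10⁻²³ × 325 × 2.19×10¹ = 3.93×10⁻¹⁹
R = (1.68×10⁻⁸)² / 3.93×10⁻¹⁹ = 7.18×10² Ω = 718 Ω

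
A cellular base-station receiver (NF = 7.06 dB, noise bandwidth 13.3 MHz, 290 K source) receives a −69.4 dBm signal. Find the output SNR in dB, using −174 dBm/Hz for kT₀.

26.3 dB

Noise floor: N = −174 + 10 log₁₀(B) + NF
10 log₁₀(1.33×10⁷) = 71.24 dB
N = −174 + 71.24 + 7.06 = −95.70 dBm
SNR = P_sig − N = −69.4 − (−95.70) = 26.30 dB → 26.3 dB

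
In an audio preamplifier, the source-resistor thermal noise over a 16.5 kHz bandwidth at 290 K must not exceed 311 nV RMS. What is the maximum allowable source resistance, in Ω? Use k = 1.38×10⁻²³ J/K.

366 Ω

Johnson–Nyquist: V_n = √(4kTRB) ⇒ R = V_n² / (4kTB)
4kTB = 4 × 1.38×10⁻²³ × 290 × 1.65×10⁴ = 2.64×10⁻¹⁶
R = (3.11×10⁻⁷)² / 2.64×10⁻¹⁶ = 3.66×10² Ω = 366 Ω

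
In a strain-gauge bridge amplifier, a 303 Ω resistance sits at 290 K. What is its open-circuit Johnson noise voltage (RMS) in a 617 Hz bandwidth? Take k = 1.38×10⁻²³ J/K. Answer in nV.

54.7 nV

V_n = √(4kTRB)
4kTRB = 4 × 1.38×10⁻²³ × 290 × 3.03×10² × 6.17×10² = 2.99×10⁻¹⁵ V²
V_n = √(2.99×10⁻¹⁵) = 5.47×10⁻⁸ V = 54.7 nV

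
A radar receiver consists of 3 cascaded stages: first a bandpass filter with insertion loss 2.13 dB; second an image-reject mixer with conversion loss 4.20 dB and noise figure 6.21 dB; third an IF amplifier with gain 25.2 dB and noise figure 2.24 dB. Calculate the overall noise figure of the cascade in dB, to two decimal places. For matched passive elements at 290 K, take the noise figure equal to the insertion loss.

9.88 dB

Convert to linear (a loss of L dB is a gain of −L dB): F_i = 10^(NF_i/10), G_i = 10^(G_i,dB/10)
  Stage 1: F_1 = 10^(2.13/10) = 1.633, G_1 = 10^(−2.13/10) = 0.6124
  Stage 2: F_2 = 10^(6.21/10) = 4.178, G_2 = 10^(−4.20/10) = 0.3802
  Stage 3: F_3 = 10^(2.24/10) = 1.675, G_3 = 10^(25.2/10) = 331.1
Friis cascade:
  F = 1.633 + (4.178 − 1)/0.6124 + (1.675 − 1)/0.2328 = 9.723
NF = 10 log₁₀(9.723) = 9.88 dB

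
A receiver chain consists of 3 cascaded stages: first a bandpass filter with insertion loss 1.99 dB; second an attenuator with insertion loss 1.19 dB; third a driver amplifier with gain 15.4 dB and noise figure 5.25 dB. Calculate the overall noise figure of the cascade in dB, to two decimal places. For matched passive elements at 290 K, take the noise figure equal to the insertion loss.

8.43 dB

Convert to linear (a loss of L dB is a gain of −L dB): F_i = 10^(NF_i/10), G_i = 10^(G_i,dB/10)
  Stage 1: F_1 = 10^(1.99/10) = 1.581, G_1 = 10^(−1.99/10) = 0.6324
  Stage 2: F_2 = 10^(1.19/10) = 1.315, G_2 = 10^(−1.19/10) = 0.7603
  Stage 3: F_3 = 10^(5.25/10) = 3.350, G_3 = 10^(15.4/10) = 34.67
Friis cascade:
  F = 1.581 + (1.315 − 1)/0.6324 + (3.350 − 1)/0.4808 = 6.966
NF = 10 log₁₀(6.966) = 8.43 dB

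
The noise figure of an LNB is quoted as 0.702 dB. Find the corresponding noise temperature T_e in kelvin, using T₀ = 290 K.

50.9 K

F = 10^(0.702/10) = 1.17544
T_e = (F − 1)·T₀ = (1.17544 − 1) × 290 = 50.9 K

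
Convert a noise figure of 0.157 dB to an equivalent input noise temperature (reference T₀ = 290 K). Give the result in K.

F = 10^(0.157/10) = 1.03681
T_e = (F − 1)·T₀ = (1.03681 − 1) × 290 = 10.7 K

10.7 K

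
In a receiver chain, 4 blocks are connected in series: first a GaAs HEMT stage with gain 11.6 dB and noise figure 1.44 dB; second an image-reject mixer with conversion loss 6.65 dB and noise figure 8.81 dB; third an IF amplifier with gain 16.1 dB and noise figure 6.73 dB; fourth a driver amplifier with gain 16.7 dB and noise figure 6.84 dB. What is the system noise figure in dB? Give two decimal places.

4.87 dB

Convert to linear (a loss of L dB is a gain of −L dB): F_i = 10^(NF_i/10), G_i = 10^(G_i,dB/10)
  Stage 1: F_1 = 10^(1.44/10) = 1.393, G_1 = 10^(11.6/10) = 14.45
  Stage 2: F_2 = 10^(8.81/10) = 7.603, G_2 = 10^(−6.65/10) = 0.2163
  Stage 3: F_3 = 10^(6.73/10) = 4.710, G_3 = 10^(16.1/10) = 40.74
  Stage 4: F_4 = 10^(6.84/10) = 4.831, G_4 = 10^(16.7/10) = 46.77
Friis cascade:
  F = 1.393 + (7.603 − 1)/14.45 + (4.710 − 1)/3.126 + (4.831 − 1)/127.4 = 3.067
NF = 10 log₁₀(3.067) = 4.87 dB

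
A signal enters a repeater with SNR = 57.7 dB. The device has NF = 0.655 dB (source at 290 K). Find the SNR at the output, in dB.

By definition F = SNR_in/SNR_out, so in dB: SNR_out = SNR_in − NF
SNR_out = 57.7 − 0.655 = 57.045 dB

57.045 dB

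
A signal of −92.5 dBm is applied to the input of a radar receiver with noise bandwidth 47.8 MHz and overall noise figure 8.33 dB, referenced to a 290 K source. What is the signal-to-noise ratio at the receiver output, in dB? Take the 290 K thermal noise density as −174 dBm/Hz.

−3.6 dB

Noise floor: N = −174 + 10 log₁₀(B) + NF
10 log₁₀(4.78×10⁷) = 76.79 dB
N = −174 + 76.79 + 8.33 = −88.88 dBm
SNR = P_sig − N = −92.5 − (−88.88) = −3.62 dB → −3.6 dB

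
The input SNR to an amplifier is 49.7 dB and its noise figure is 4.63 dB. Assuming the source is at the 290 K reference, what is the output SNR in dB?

By definition F = SNR_in/SNR_out, so in dB: SNR_out = SNR_in − NF
SNR_out = 49.7 − 4.63 = 45.07 dB

45.07 dB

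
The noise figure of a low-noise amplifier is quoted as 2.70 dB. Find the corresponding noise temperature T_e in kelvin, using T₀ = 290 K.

250 K

F = 10^(2.70/10) = 1.86209
T_e = (F − 1)·T₀ = (1.86209 − 1) × 290 = 250 K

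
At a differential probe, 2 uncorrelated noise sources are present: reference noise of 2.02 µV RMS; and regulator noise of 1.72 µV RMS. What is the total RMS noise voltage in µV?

Uncorrelated sources add in power (mean-square): V_tot = √(ΣV_i²)
V_tot = √[(2.02×10⁻⁶)² + (1.72×10⁻⁶)²] = 2.65×10⁻⁶ V = 2.65 µV

2.65 µV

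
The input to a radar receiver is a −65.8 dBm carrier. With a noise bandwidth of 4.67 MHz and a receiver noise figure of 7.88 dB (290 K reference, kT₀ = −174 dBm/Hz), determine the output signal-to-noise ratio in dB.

33.6 dB

Noise floor: N = −174 + 10 log₁₀(B) + NF
10 log₁₀(4.67×10⁶) = 66.69 dB
N = −174 + 66.69 + 7.88 = −99.43 dBm
SNR = P_sig − N = −65.8 − (−99.43) = 33.63 dB → 33.6 dB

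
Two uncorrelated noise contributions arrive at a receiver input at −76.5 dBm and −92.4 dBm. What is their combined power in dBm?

Convert to linear, add, convert back:
P₁ = 2.24×10⁻¹¹ W, P₂ = 5.75×10⁻¹³ W
P_tot = 2.30×10⁻¹¹ W → 10 log₁₀(P_tot / 10⁻³) = −76.4 dBm

−76.4 dBm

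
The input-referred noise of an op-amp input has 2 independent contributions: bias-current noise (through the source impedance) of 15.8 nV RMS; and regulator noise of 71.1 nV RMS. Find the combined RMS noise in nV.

Uncorrelated sources add in power (mean-square): V_tot = √(ΣV_i²)
V_tot = √[(1.58×10⁻⁸)² + (7.11×10⁻⁸)²] = 7.28×10⁻⁸ V = 72.8 nV

72.8 nV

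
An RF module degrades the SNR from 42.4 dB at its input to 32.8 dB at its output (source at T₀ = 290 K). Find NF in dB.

9.6 dB

NF (dB) = SNR_in(dB) − SNR_out(dB) when the source is at T₀
NF = 42.4 − 32.8 = 9.6 dB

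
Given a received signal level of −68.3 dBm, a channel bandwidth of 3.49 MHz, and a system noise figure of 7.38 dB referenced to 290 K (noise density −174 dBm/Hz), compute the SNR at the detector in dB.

32.9 dB

Noise floor: N = −174 + 10 log₁₀(B) + NF
10 log₁₀(3.49×10⁶) = 65.43 dB
N = −174 + 65.43 + 7.38 = −101.19 dBm
SNR = P_sig − N = −68.3 − (−101.19) = 32.89 dB → 32.9 dB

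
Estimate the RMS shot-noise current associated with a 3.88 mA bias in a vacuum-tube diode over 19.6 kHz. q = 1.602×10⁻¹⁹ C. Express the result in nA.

I_n = √(2qI·B)
2qI·B = 2 × 1.602×10⁻¹⁹ × 3.88×10⁻³ × 1.96×10⁴ = 2.44×10⁻¹⁷ A²
I_n = √(2.44×10⁻¹⁷) = 4.94×10⁻⁹ A = 4.94 nA

4.94 nA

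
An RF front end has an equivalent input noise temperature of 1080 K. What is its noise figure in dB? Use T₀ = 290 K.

F = 1 + T_e/T₀ = 1 + 1080/290 = 4.72414
NF = 10 log₁₀(4.72414) = 6.74 dB

6.74 dB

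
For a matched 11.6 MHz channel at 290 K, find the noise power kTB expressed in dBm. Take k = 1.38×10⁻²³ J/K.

−103.3 dBm

P_n = kTB = 1.38×10⁻²³ × 290 × 1.16×10⁷ = 4.64×10⁻¹⁴ W
In dBm: 10 log₁₀(4.64×10⁻¹⁴ / 10⁻³) = −103.3 dBm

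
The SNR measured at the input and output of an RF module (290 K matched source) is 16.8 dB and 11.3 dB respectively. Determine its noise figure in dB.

NF (dB) = SNR_in(dB) − SNR_out(dB) when the source is at T₀
NF = 16.8 − 11.3 = 5.5 dB

5.5 dB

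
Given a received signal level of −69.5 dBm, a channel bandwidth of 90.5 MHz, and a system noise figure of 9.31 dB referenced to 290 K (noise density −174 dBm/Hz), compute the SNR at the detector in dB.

15.6 dB

Noise floor: N = −174 + 10 log₁₀(B) + NF
10 log₁₀(9.05×10⁷) = 79.57 dB
N = −174 + 79.57 + 9.31 = −85.12 dBm
SNR = P_sig − N = −69.5 − (−85.12) = 15.62 dB → 15.6 dB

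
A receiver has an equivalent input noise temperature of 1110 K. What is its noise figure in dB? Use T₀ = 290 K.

F = 1 + T_e/T₀ = 1 + 1110/290 = 4.82759
NF = 10 log₁₀(4.82759) = 6.84 dB

6.84 dB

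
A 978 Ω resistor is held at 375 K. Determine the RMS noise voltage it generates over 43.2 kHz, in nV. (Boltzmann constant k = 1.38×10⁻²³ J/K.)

935 nV

V_n = √(4kTRB)
4kTRB = 4 × 1.38×10⁻²³ × 375 × 9.78×10² × 4.32×10⁴ = 8.75×10⁻¹³ V²
V_n = √(8.75×10⁻¹³) = 9.35×10⁻⁷ V = 935 nV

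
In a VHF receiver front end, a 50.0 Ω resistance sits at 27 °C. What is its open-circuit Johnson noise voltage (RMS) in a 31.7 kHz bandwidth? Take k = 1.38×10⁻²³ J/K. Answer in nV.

162 nV

T = 27 °C + 273.15 = 300.15 K
V_n = √(4kTRB)
4kTRB = 4 × 1.38×10⁻²³ × 300.15 × 5.00×10¹ × 3.17×10⁴ = 2.63×10⁻¹⁴ V²
V_n = √(2.63×10⁻¹⁴) = 1.62×10⁻⁷ V = 162 nV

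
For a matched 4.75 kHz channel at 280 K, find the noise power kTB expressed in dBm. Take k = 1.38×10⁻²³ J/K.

−137.4 dBm

P_n = kTB = 1.38×10⁻²³ × 280 × 4.75×10³ = 1.84×10⁻¹⁷ W
In dBm: 10 log₁₀(1.84×10⁻¹⁷ / 10⁻³) = −137.4 dBm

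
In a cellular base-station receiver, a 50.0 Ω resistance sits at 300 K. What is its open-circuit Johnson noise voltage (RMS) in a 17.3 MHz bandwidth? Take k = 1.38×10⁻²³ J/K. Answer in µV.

V_n = √(4kTRB)
4kTRB = 4 × 1.38×10⁻²³ × 300 × 5.00×10¹ × 1.73×10⁷ = 1.43×10⁻¹¹ V²
V_n = √(1.43×10⁻¹¹) = 3.78×10⁻⁶ V = 3.78 µV

3.78 µV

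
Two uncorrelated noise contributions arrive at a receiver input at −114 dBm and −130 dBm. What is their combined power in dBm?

Convert to linear, add, convert back:
P₁ = 3.98×10⁻¹⁵ W, P₂ = 1.00×10⁻¹⁶ W
P_tot = 4.08×10⁻¹⁵ W → 10 log₁₀(P_tot / 10⁻³) = −113.9 dBm

−113.9 dBm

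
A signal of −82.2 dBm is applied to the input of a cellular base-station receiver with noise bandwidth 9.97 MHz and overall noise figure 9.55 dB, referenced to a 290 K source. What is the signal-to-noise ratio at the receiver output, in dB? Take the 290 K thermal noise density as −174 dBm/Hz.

12.3 dB

Noise floor: N = −174 + 10 log₁₀(B) + NF
10 log₁₀(9.97×10⁶) = 69.99 dB
N = −174 + 69.99 + 9.55 = −94.46 dBm
SNR = P_sig − N = −82.2 − (−94.46) = 12.26 dB → 12.3 dB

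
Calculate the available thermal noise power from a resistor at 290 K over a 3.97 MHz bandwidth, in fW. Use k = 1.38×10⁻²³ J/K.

15.9 fW

P_n = kTB = 1.38×10⁻²³ × 290 × 3.97×10⁶ = 1.59×10⁻¹⁴ W = 15.9 fW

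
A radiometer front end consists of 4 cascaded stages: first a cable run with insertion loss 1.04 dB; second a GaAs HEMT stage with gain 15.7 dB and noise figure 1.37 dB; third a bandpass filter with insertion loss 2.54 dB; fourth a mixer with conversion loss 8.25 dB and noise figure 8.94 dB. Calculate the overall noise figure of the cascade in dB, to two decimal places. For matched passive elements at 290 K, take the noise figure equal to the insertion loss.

Convert to linear (a loss of L dB is a gain of −L dB): F_i = 10^(NF_i/10), G_i = 10^(G_i,dB/10)
  Stage 1: F_1 = 10^(1.04/10) = 1.271, G_1 = 10^(−1.04/10) = 0.7870
  Stage 2: F_2 = 10^(1.37/10) = 1.371, G_2 = 10^(15.7/10) = 37.15
  Stage 3: F_3 = 10^(2.54/10) = 1.795, G_3 = 10^(−2.54/10) = 0.5572
  Stage 4: F_4 = 10^(8.94/10) = 7.834, G_4 = 10^(−8.25/10) = 0.1496
Friis cascade:
  F = 1.271 + (1.371 − 1)/0.7870 + (1.795 − 1)/29.24 + (7.834 − 1)/16.29 = 2.188
NF = 10 log₁₀(2.188) = 3.40 dB

3.40 dB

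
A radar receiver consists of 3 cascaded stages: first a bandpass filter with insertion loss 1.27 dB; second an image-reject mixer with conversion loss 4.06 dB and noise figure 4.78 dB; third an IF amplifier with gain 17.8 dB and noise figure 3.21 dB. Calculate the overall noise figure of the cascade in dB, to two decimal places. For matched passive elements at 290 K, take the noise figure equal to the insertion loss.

8.90 dB

Convert to linear (a loss of L dB is a gain of −L dB): F_i = 10^(NF_i/10), G_i = 10^(G_i,dB/10)
  Stage 1: F_1 = 10^(1.27/10) = 1.340, G_1 = 10^(−1.27/10) = 0.7464
  Stage 2: F_2 = 10^(4.78/10) = 3.006, G_2 = 10^(−4.06/10) = 0.3926
  Stage 3: F_3 = 10^(3.21/10) = 2.094, G_3 = 10^(17.8/10) = 60.26
Friis cascade:
  F = 1.340 + (3.006 − 1)/0.7464 + (2.094 − 1)/0.2931 = 7.760
NF = 10 log₁₀(7.760) = 8.90 dB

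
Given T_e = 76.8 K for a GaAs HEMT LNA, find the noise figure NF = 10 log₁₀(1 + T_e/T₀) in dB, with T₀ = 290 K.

F = 1 + T_e/T₀ = 1 + 76.8/290 = 1.26483
NF = 10 log₁₀(1.26483) = 1.02 dB

1.02 dB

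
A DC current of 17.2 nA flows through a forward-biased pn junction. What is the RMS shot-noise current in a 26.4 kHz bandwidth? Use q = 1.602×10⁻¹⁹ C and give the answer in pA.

12.1 pA

I_n = √(2qI·B)
2qI·B = 2 × 1.602×10⁻¹⁹ × 1.72×10⁻⁸ × 2.64×10⁴ = 1.45×10⁻²² A²
I_n = √(1.45×10⁻²²) = 1.21×10⁻¹¹ A = 12.1 pA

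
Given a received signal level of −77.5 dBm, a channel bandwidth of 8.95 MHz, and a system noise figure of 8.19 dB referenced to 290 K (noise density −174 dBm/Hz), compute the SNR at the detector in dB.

18.8 dB

Noise floor: N = −174 + 10 log₁₀(B) + NF
10 log₁₀(8.95×10⁶) = 69.52 dB
N = −174 + 69.52 + 8.19 = −96.29 dBm
SNR = P_sig − N = −77.5 − (−96.29) = 18.79 dB → 18.8 dB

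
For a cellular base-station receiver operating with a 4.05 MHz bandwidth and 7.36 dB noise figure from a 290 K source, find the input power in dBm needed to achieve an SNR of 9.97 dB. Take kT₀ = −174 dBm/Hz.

−90.6 dBm

Sensitivity = −174 + 10 log₁₀(B) + NF + SNR_min
= −174 + 66.07 + 7.36 + 9.97
= −90.60 dBm → −90.6 dBm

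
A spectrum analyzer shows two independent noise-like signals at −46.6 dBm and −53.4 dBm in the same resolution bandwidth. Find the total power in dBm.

−45.8 dBm

Convert to linear, add, convert back:
P₁ = 2.19×10⁻⁸ W, P₂ = 4.57×10⁻⁹ W
P_tot = 2.64×10⁻⁸ W → 10 log₁₀(P_tot / 10⁻³) = −45.8 dBm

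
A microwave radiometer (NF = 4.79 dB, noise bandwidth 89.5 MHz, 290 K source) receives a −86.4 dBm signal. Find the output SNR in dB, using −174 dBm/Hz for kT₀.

Noise floor: N = −174 + 10 log₁₀(B) + NF
10 log₁₀(8.95×10⁷) = 79.52 dB
N = −174 + 79.52 + 4.79 = −89.69 dBm
SNR = P_sig − N = −86.4 − (−89.69) = 3.29 dB → 3.3 dB

3.3 dB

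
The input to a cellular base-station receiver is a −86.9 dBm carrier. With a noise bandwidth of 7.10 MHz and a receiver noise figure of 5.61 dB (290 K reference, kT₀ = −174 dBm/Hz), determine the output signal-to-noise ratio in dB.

13.0 dB

Noise floor: N = −174 + 10 log₁₀(B) + NF
10 log₁₀(7.10×10⁶) = 68.51 dB
N = −174 + 68.51 + 5.61 = −99.88 dBm
SNR = P_sig − N = −86.9 − (−99.88) = 12.98 dB → 13.0 dB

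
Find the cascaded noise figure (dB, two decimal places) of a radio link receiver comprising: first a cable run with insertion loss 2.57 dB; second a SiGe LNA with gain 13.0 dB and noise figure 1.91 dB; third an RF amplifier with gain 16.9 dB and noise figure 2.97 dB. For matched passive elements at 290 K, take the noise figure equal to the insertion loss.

4.62 dB

Convert to linear (a loss of L dB is a gain of −L dB): F_i = 10^(NF_i/10), G_i = 10^(G_i,dB/10)
  Stage 1: F_1 = 10^(2.57/10) = 1.807, G_1 = 10^(−2.57/10) = 0.5534
  Stage 2: F_2 = 10^(1.91/10) = 1.552, G_2 = 10^(13.0/10) = 19.95
  Stage 3: F_3 = 10^(2.97/10) = 1.982, G_3 = 10^(16.9/10) = 48.98
Friis cascade:
  F = 1.807 + (1.552 − 1)/0.5534 + (1.982 − 1)/11.04 = 2.894
NF = 10 log₁₀(2.894) = 4.62 dB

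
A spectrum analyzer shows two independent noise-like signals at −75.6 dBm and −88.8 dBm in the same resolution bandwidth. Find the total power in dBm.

−75.4 dBm

Convert to linear, add, convert back:
P₁ = 2.75×10⁻¹¹ W, P₂ = 1.32×10⁻¹² W
P_tot = 2.89×10⁻¹¹ W → 10 log₁₀(P_tot / 10⁻³) = −75.4 dBm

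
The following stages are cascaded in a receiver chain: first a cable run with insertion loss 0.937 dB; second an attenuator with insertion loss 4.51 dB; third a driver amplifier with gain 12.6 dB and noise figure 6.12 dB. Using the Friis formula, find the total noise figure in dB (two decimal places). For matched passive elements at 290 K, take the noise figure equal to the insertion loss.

Convert to linear (a loss of L dB is a gain of −L dB): F_i = 10^(NF_i/10), G_i = 10^(G_i,dB/10)
  Stage 1: F_1 = 10^(0.937/10) = 1.241, G_1 = 10^(−0.937/10) = 0.8059
  Stage 2: F_2 = 10^(4.51/10) = 2.825, G_2 = 10^(−4.51/10) = 0.3540
  Stage 3: F_3 = 10^(6.12/10) = 4.093, G_3 = 10^(12.6/10) = 18.20
Friis cascade:
  F = 1.241 + (2.825 − 1)/0.8059 + (4.093 − 1)/0.2853 = 14.34
NF = 10 log₁₀(14.34) = 11.57 dB

11.57 dB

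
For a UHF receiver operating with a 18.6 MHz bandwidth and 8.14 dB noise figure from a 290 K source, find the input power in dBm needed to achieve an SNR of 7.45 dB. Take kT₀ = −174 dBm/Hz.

Sensitivity = −174 + 10 log₁₀(B) + NF + SNR_min
= −174 + 72.7 + 8.14 + 7.45
= −85.71 dBm → −85.7 dBm

−85.7 dBm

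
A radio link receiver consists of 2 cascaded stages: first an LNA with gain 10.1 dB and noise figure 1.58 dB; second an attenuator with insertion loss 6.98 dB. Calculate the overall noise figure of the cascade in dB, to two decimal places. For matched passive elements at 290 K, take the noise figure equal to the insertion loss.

Convert to linear (a loss of L dB is a gain of −L dB): F_i = 10^(NF_i/10), G_i = 10^(G_i,dB/10)
  Stage 1: F_1 = 10^(1.58/10) = 1.439, G_1 = 10^(10.1/10) = 10.23
  Stage 2: F_2 = 10^(6.98/10) = 4.989, G_2 = 10^(−6.98/10) = 0.2004
Friis cascade:
  F = 1.439 + (4.989 − 1)/10.23 = 1.829
NF = 10 log₁₀(1.829) = 2.62 dB

2.62 dB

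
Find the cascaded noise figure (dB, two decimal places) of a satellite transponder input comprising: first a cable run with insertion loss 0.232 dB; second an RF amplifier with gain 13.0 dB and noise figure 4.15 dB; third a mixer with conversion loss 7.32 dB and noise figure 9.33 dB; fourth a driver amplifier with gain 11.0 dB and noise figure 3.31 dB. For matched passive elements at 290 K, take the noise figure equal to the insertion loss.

Convert to linear (a loss of L dB is a gain of −L dB): F_i = 10^(NF_i/10), G_i = 10^(G_i,dB/10)
  Stage 1: F_1 = 10^(0.232/10) = 1.055, G_1 = 10^(−0.232/10) = 0.9480
  Stage 2: F_2 = 10^(4.15/10) = 2.600, G_2 = 10^(13.0/10) = 19.95
  Stage 3: F_3 = 10^(9.33/10) = 8.570, G_3 = 10^(−7.32/10) = 0.1854
  Stage 4: F_4 = 10^(3.31/10) = 2.143, G_4 = 10^(11.0/10) = 12.59
Friis cascade:
  F = 1.055 + (2.600 − 1)/0.9480 + (8.570 − 1)/18.91 + (2.143 − 1)/3.506 = 3.469
NF = 10 log₁₀(3.469) = 5.40 dB

5.40 dB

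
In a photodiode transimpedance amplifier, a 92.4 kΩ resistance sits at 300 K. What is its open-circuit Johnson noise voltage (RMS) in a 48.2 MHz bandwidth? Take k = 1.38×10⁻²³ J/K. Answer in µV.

V_n = √(4kTRB)
4kTRB = 4 × 1.38×10⁻²³ × 300 × 9.24×10⁴ × 4.82×10⁷ = 7.38×10⁻⁸ V²
V_n = √(7.38×10⁻⁸) = 2.72×10⁻⁴ V = 272 µV

272 µV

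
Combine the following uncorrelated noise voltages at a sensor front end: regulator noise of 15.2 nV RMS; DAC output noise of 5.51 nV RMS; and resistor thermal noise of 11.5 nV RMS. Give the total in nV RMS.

19.8 nV

Uncorrelated sources add in power (mean-square): V_tot = √(ΣV_i²)
V_tot = √[(1.52×10⁻⁸)² + (5.51×10⁻⁹)² + (1.15×10⁻⁸)²] = 1.98×10⁻⁸ V = 19.8 nV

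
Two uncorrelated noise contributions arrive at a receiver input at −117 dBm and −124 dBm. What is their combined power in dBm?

−116.2 dBm

Convert to linear, add, convert back:
P₁ = 2.00×10⁻¹⁵ W, P₂ = 3.98×10⁻¹⁶ W
P_tot = 2.39×10⁻¹⁵ W → 10 log₁₀(P_tot / 10⁻³) = −116.2 dBm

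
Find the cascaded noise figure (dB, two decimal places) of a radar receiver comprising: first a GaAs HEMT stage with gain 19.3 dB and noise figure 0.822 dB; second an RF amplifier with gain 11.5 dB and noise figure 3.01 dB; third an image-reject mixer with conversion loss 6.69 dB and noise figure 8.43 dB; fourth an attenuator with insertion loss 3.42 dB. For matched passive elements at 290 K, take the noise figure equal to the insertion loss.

Convert to linear (a loss of L dB is a gain of −L dB): F_i = 10^(NF_i/10), G_i = 10^(G_i,dB/10)
  Stage 1: F_1 = 10^(0.822/10) = 1.208, G_1 = 10^(19.3/10) = 85.11
  Stage 2: F_2 = 10^(3.01/10) = 2.000, G_2 = 10^(11.5/10) = 14.13
  Stage 3: F_3 = 10^(8.43/10) = 6.966, G_3 = 10^(−6.69/10) = 0.2143
  Stage 4: F_4 = 10^(3.42/10) = 2.198, G_4 = 10^(−3.42/10) = 0.4550
Friis cascade:
  F = 1.208 + (2.000 − 1)/85.11 + (6.966 − 1)/1202 + (2.198 − 1)/257.6 = 1.230
NF = 10 log₁₀(1.230) = 0.90 dB

0.90 dB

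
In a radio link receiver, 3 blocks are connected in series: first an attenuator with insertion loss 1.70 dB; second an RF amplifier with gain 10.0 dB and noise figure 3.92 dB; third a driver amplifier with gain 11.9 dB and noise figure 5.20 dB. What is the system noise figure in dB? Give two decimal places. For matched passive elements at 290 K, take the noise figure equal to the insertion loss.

6.01 dB

Convert to linear (a loss of L dB is a gain of −L dB): F_i = 10^(NF_i/10), G_i = 10^(G_i,dB/10)
  Stage 1: F_1 = 10^(1.70/10) = 1.479, G_1 = 10^(−1.70/10) = 0.6761
  Stage 2: F_2 = 10^(3.92/10) = 2.466, G_2 = 10^(10.0/10) = 10.00
  Stage 3: F_3 = 10^(5.20/10) = 3.311, G_3 = 10^(11.9/10) = 15.49
Friis cascade:
  F = 1.479 + (2.466 − 1)/0.6761 + (3.311 − 1)/6.761 = 3.989
NF = 10 log₁₀(3.989) = 6.01 dB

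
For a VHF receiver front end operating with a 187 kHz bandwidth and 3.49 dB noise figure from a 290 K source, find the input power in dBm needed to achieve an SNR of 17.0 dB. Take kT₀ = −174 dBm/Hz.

−100.8 dBm

Sensitivity = −174 + 10 log₁₀(B) + NF + SNR_min
= −174 + 52.72 + 3.49 + 17.0
= −100.79 dBm → −100.8 dBm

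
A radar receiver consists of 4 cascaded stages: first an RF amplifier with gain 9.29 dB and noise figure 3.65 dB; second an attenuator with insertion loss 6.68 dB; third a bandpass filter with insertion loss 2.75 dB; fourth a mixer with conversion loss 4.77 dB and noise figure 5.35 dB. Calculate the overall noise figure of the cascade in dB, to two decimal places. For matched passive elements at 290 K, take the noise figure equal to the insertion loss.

7.59 dB

Convert to linear (a loss of L dB is a gain of −L dB): F_i = 10^(NF_i/10), G_i = 10^(G_i,dB/10)
  Stage 1: F_1 = 10^(3.65/10) = 2.317, G_1 = 10^(9.29/10) = 8.492
  Stage 2: F_2 = 10^(6.68/10) = 4.656, G_2 = 10^(−6.68/10) = 0.2148
  Stage 3: F_3 = 10^(2.75/10) = 1.884, G_3 = 10^(−2.75/10) = 0.5309
  Stage 4: F_4 = 10^(5.35/10) = 3.428, G_4 = 10^(−4.77/10) = 0.3334
Friis cascade:
  F = 2.317 + (4.656 − 1)/8.492 + (1.884 − 1)/1.824 + (3.428 − 1)/0.9683 = 5.740
NF = 10 log₁₀(5.740) = 7.59 dB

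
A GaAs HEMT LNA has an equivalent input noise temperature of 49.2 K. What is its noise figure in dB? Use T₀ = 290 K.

F = 1 + T_e/T₀ = 1 + 49.2/290 = 1.16966
NF = 10 log₁₀(1.16966) = 0.681 dB

0.681 dB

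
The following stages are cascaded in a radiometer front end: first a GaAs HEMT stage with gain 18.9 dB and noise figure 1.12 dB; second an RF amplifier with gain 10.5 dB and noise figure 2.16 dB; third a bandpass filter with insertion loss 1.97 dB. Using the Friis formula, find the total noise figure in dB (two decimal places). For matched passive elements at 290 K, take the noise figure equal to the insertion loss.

Convert to linear (a loss of L dB is a gain of −L dB): F_i = 10^(NF_i/10), G_i = 10^(G_i,dB/10)
  Stage 1: F_1 = 10^(1.12/10) = 1.294, G_1 = 10^(18.9/10) = 77.62
  Stage 2: F_2 = 10^(2.16/10) = 1.644, G_2 = 10^(10.5/10) = 11.22
  Stage 3: F_3 = 10^(1.97/10) = 1.574, G_3 = 10^(−1.97/10) = 0.6353
Friis cascade:
  F = 1.294 + (1.644 − 1)/77.62 + (1.574 − 1)/871.0 = 1.303
NF = 10 log₁₀(1.303) = 1.15 dB

1.15 dB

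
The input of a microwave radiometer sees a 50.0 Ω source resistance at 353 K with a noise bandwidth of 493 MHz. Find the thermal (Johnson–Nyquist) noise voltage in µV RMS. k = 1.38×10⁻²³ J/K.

21.9 µV

V_n = √(4kTRB)
4kTRB = 4 × 1.38×10⁻²³ × 353 × 5.00×10¹ × 4.93×10⁸ = 4.80×10⁻¹⁰ V²
V_n = √(4.80×10⁻¹⁰) = 2.19×10⁻⁵ V = 21.9 µV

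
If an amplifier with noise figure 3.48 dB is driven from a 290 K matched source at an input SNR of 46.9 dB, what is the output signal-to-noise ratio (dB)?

43.42 dB

By definition F = SNR_in/SNR_out, so in dB: SNR_out = SNR_in − NF
SNR_out = 46.9 − 3.48 = 43.42 dB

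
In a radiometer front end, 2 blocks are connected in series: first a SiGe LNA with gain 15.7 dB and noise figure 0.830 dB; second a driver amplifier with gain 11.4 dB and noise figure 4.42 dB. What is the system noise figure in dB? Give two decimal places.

Convert to linear (a loss of L dB is a gain of −L dB): F_i = 10^(NF_i/10), G_i = 10^(G_i,dB/10)
  Stage 1: F_1 = 10^(0.830/10) = 1.211, G_1 = 10^(15.7/10) = 37.15
  Stage 2: F_2 = 10^(4.42/10) = 2.767, G_2 = 10^(11.4/10) = 13.80
Friis cascade:
  F = 1.211 + (2.767 − 1)/37.15 = 1.258
NF = 10 log₁₀(1.258) = 1.00 dB

1.00 dB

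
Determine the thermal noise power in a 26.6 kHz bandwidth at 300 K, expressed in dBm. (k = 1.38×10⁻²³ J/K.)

P_n = kTB = 1.38×10⁻²³ × 300 × 2.66×10⁴ = 1.10×10⁻¹⁶ W
In dBm: 10 log₁₀(1.10×10⁻¹⁶ / 10⁻³) = −129.6 dBm

−129.6 dBm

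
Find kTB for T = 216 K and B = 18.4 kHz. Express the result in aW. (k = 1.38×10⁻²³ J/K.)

54.8 aW

P_n = kTB = 1.38×10⁻²³ × 216 × 1.84×10⁴ = 5.48×10⁻¹⁷ W = 54.8 aW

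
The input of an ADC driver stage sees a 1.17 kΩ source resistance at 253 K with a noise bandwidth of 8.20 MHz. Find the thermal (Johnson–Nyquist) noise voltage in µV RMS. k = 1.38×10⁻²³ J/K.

11.6 µV

V_n = √(4kTRB)
4kTRB = 4 × 1.38×10⁻²³ × 253 × 1.17×10³ × 8.20×10⁶ = 1.34×10⁻¹⁰ V²
V_n = √(1.34×10⁻¹⁰) = 1.16×10⁻⁵ V = 11.6 µV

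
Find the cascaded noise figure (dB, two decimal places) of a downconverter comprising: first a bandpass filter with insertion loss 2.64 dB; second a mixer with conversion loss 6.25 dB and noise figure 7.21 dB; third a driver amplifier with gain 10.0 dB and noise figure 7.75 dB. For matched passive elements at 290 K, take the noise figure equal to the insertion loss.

16.82 dB

Convert to linear (a loss of L dB is a gain of −L dB): F_i = 10^(NF_i/10), G_i = 10^(G_i,dB/10)
  Stage 1: F_1 = 10^(2.64/10) = 1.837, G_1 = 10^(−2.64/10) = 0.5445
  Stage 2: F_2 = 10^(7.21/10) = 5.260, G_2 = 10^(−6.25/10) = 0.2371
  Stage 3: F_3 = 10^(7.75/10) = 5.957, G_3 = 10^(10.0/10) = 10.00
Friis cascade:
  F = 1.837 + (5.260 − 1)/0.5445 + (5.957 − 1)/0.1291 = 48.05
NF = 10 log₁₀(48.05) = 16.82 dB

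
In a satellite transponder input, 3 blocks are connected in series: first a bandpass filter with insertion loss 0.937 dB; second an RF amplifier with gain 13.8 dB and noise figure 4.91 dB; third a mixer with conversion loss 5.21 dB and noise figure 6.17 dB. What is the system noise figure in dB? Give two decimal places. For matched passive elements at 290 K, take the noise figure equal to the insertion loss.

6.03 dB

Convert to linear (a loss of L dB is a gain of −L dB): F_i = 10^(NF_i/10), G_i = 10^(G_i,dB/10)
  Stage 1: F_1 = 10^(0.937/10) = 1.241, G_1 = 10^(−0.937/10) = 0.8059
  Stage 2: F_2 = 10^(4.91/10) = 3.097, G_2 = 10^(13.8/10) = 23.99
  Stage 3: F_3 = 10^(6.17/10) = 4.140, G_3 = 10^(−5.21/10) = 0.3013
Friis cascade:
  F = 1.241 + (3.097 − 1)/0.8059 + (4.140 − 1)/19.33 = 4.006
NF = 10 log₁₀(4.006) = 6.03 dB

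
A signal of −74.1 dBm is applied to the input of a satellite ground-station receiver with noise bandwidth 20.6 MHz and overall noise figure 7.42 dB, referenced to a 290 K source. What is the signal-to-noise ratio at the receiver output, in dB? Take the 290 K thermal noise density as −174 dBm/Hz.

Noise floor: N = −174 + 10 log₁₀(B) + NF
10 log₁₀(2.06×10⁷) = 73.14 dB
N = −174 + 73.14 + 7.42 = −93.44 dBm
SNR = P_sig − N = −74.1 − (−93.44) = 19.34 dB → 19.3 dB

19.3 dB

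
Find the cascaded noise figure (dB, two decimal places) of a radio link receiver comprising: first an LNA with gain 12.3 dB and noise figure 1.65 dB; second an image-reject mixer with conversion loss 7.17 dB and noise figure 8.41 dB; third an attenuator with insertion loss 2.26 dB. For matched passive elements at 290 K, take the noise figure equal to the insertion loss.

3.06 dB

Convert to linear (a loss of L dB is a gain of −L dB): F_i = 10^(NF_i/10), G_i = 10^(G_i,dB/10)
  Stage 1: F_1 = 10^(1.65/10) = 1.462, G_1 = 10^(12.3/10) = 16.98
  Stage 2: F_2 = 10^(8.41/10) = 6.934, G_2 = 10^(−7.17/10) = 0.1919
  Stage 3: F_3 = 10^(2.26/10) = 1.683, G_3 = 10^(−2.26/10) = 0.5943
Friis cascade:
  F = 1.462 + (6.934 − 1)/16.98 + (1.683 − 1)/3.258 = 2.021
NF = 10 log₁₀(2.021) = 3.06 dB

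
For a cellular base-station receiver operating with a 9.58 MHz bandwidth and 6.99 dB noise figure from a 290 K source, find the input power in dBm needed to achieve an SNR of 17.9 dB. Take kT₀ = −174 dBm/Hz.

Sensitivity = −174 + 10 log₁₀(B) + NF + SNR_min
= −174 + 69.81 + 6.99 + 17.9
= −79.30 dBm → −79.3 dBm

−79.3 dBm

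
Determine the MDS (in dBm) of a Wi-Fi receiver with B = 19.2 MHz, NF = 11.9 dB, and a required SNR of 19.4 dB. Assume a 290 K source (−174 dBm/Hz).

−69.9 dBm

Sensitivity = −174 + 10 log₁₀(B) + NF + SNR_min
= −174 + 72.83 + 11.9 + 19.4
= −69.87 dBm → −69.9 dBm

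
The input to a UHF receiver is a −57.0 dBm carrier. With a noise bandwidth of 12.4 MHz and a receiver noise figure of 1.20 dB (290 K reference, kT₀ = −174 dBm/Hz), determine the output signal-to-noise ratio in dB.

44.9 dB

Noise floor: N = −174 + 10 log₁₀(B) + NF
10 log₁₀(1.24×10⁷) = 70.93 dB
N = −174 + 70.93 + 1.20 = −101.87 dBm
SNR = P_sig − N = −57.0 − (−101.87) = 44.87 dB → 44.9 dB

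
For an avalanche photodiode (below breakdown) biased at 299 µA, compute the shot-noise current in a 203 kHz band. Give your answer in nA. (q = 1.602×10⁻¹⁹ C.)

I_n = √(2qI·B)
2qI·B = 2 × 1.602×10⁻¹⁹ × 2.99×10⁻⁴ × 2.03×10⁵ = 1.94×10⁻¹⁷ A²
I_n = √(1.94×10⁻¹⁷) = 4.41×10⁻⁹ A = 4.41 nA

4.41 nA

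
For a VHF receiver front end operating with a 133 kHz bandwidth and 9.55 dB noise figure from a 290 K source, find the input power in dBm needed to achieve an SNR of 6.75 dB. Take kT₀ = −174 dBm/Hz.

Sensitivity = −174 + 10 log₁₀(B) + NF + SNR_min
= −174 + 51.24 + 9.55 + 6.75
= −106.46 dBm → −106.5 dBm

−106.5 dBm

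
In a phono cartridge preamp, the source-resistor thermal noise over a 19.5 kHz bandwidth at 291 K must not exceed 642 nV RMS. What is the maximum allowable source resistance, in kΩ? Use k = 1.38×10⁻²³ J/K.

1.32 kΩ

Johnson–Nyquist: V_n = √(4kTRB) ⇒ R = V_n² / (4kTB)
4kTB = 4 × 1.38×10⁻²³ × 291 × 1.95×10⁴ = 3.13×10⁻¹⁶
R = (6.42×10⁻⁷)² / 3.13×10⁻¹⁶ = 1.32×10³ Ω = 1.32 kΩ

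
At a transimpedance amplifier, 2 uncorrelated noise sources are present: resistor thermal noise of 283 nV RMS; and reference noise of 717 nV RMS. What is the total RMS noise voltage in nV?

Uncorrelated sources add in power (mean-square): V_tot = √(ΣV_i²)
V_tot = √[(2.83×10⁻⁷)² + (7.17×10⁻⁷)²] = 7.71×10⁻⁷ V = 771 nV

771 nV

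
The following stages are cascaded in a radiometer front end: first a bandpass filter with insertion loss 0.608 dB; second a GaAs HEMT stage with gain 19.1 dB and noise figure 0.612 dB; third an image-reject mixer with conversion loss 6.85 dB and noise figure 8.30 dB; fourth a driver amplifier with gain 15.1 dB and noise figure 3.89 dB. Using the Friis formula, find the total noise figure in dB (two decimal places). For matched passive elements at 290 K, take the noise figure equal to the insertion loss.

1.78 dB

Convert to linear (a loss of L dB is a gain of −L dB): F_i = 10^(NF_i/10), G_i = 10^(G_i,dB/10)
  Stage 1: F_1 = 10^(0.608/10) = 1.150, G_1 = 10^(−0.608/10) = 0.8694
  Stage 2: F_2 = 10^(0.612/10) = 1.151, G_2 = 10^(19.1/10) = 81.28
  Stage 3: F_3 = 10^(8.30/10) = 6.761, G_3 = 10^(−6.85/10) = 0.2065
  Stage 4: F_4 = 10^(3.89/10) = 2.449, G_4 = 10^(15.1/10) = 32.36
Friis cascade:
  F = 1.150 + (1.151 − 1)/0.8694 + (6.761 − 1)/70.66 + (2.449 − 1)/14.59 = 1.505
NF = 10 log₁₀(1.505) = 1.78 dB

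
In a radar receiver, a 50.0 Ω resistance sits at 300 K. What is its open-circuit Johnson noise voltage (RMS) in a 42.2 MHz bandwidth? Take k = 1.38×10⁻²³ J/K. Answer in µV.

5.91 µV

V_n = √(4kTRB)
4kTRB = 4 × 1.38×10⁻²³ × 300 × 5.00×10¹ × 4.22×10⁷ = 3.49×10⁻¹¹ V²
V_n = √(3.49×10⁻¹¹) = 5.91×10⁻⁶ V = 5.91 µV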